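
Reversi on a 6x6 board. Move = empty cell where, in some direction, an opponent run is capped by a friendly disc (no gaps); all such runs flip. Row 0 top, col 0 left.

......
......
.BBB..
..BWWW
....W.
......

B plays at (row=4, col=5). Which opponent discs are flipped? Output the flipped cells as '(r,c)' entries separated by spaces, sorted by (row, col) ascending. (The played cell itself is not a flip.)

Answer: (3,4)

Derivation:
Dir NW: opp run (3,4) capped by B -> flip
Dir N: opp run (3,5), next='.' -> no flip
Dir NE: edge -> no flip
Dir W: opp run (4,4), next='.' -> no flip
Dir E: edge -> no flip
Dir SW: first cell '.' (not opp) -> no flip
Dir S: first cell '.' (not opp) -> no flip
Dir SE: edge -> no flip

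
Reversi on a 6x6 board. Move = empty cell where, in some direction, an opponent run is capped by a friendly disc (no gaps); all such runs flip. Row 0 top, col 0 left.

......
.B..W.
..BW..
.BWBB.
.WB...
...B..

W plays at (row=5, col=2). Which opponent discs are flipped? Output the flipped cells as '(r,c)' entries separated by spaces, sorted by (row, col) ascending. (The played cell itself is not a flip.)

Dir NW: first cell 'W' (not opp) -> no flip
Dir N: opp run (4,2) capped by W -> flip
Dir NE: first cell '.' (not opp) -> no flip
Dir W: first cell '.' (not opp) -> no flip
Dir E: opp run (5,3), next='.' -> no flip
Dir SW: edge -> no flip
Dir S: edge -> no flip
Dir SE: edge -> no flip

Answer: (4,2)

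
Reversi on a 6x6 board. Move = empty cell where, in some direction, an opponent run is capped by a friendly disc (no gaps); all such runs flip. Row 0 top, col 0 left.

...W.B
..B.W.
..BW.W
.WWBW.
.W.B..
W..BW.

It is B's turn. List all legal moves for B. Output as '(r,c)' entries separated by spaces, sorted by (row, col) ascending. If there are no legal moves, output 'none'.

(0,2): no bracket -> illegal
(0,4): no bracket -> illegal
(1,3): flips 1 -> legal
(1,5): no bracket -> illegal
(2,0): no bracket -> illegal
(2,1): flips 1 -> legal
(2,4): flips 1 -> legal
(3,0): flips 2 -> legal
(3,5): flips 1 -> legal
(4,0): flips 1 -> legal
(4,2): flips 1 -> legal
(4,4): no bracket -> illegal
(4,5): flips 2 -> legal
(5,1): no bracket -> illegal
(5,2): no bracket -> illegal
(5,5): flips 1 -> legal

Answer: (1,3) (2,1) (2,4) (3,0) (3,5) (4,0) (4,2) (4,5) (5,5)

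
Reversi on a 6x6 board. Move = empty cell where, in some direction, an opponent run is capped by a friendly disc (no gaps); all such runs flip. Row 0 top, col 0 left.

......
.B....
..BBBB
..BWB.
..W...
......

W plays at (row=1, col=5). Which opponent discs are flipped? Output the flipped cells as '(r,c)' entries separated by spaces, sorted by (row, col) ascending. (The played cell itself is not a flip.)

Dir NW: first cell '.' (not opp) -> no flip
Dir N: first cell '.' (not opp) -> no flip
Dir NE: edge -> no flip
Dir W: first cell '.' (not opp) -> no flip
Dir E: edge -> no flip
Dir SW: opp run (2,4) capped by W -> flip
Dir S: opp run (2,5), next='.' -> no flip
Dir SE: edge -> no flip

Answer: (2,4)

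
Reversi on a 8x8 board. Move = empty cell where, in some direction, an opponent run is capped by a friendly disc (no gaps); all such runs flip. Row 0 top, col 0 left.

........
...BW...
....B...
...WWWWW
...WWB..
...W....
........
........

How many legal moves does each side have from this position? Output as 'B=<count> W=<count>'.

Answer: B=8 W=7

Derivation:
-- B to move --
(0,3): no bracket -> illegal
(0,4): flips 1 -> legal
(0,5): no bracket -> illegal
(1,5): flips 1 -> legal
(2,2): no bracket -> illegal
(2,3): flips 1 -> legal
(2,5): flips 1 -> legal
(2,6): no bracket -> illegal
(2,7): flips 1 -> legal
(3,2): no bracket -> illegal
(4,2): flips 3 -> legal
(4,6): flips 1 -> legal
(4,7): no bracket -> illegal
(5,2): no bracket -> illegal
(5,4): flips 2 -> legal
(5,5): no bracket -> illegal
(6,2): no bracket -> illegal
(6,3): no bracket -> illegal
(6,4): no bracket -> illegal
B mobility = 8
-- W to move --
(0,2): flips 2 -> legal
(0,3): no bracket -> illegal
(0,4): no bracket -> illegal
(1,2): flips 1 -> legal
(1,5): flips 1 -> legal
(2,2): no bracket -> illegal
(2,3): no bracket -> illegal
(2,5): no bracket -> illegal
(4,6): flips 1 -> legal
(5,4): flips 1 -> legal
(5,5): flips 1 -> legal
(5,6): flips 1 -> legal
W mobility = 7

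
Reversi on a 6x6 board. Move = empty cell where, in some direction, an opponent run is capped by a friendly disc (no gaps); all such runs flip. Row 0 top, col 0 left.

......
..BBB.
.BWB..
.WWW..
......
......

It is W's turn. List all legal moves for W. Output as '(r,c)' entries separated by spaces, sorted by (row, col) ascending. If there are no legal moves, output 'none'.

Answer: (0,2) (0,3) (0,4) (0,5) (1,0) (1,1) (2,0) (2,4)

Derivation:
(0,1): no bracket -> illegal
(0,2): flips 1 -> legal
(0,3): flips 2 -> legal
(0,4): flips 1 -> legal
(0,5): flips 2 -> legal
(1,0): flips 1 -> legal
(1,1): flips 1 -> legal
(1,5): no bracket -> illegal
(2,0): flips 1 -> legal
(2,4): flips 1 -> legal
(2,5): no bracket -> illegal
(3,0): no bracket -> illegal
(3,4): no bracket -> illegal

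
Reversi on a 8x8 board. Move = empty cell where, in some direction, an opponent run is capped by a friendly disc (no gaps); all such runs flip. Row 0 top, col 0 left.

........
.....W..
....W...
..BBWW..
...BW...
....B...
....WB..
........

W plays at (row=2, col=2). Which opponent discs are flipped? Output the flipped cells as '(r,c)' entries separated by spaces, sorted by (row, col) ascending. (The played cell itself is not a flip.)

Dir NW: first cell '.' (not opp) -> no flip
Dir N: first cell '.' (not opp) -> no flip
Dir NE: first cell '.' (not opp) -> no flip
Dir W: first cell '.' (not opp) -> no flip
Dir E: first cell '.' (not opp) -> no flip
Dir SW: first cell '.' (not opp) -> no flip
Dir S: opp run (3,2), next='.' -> no flip
Dir SE: opp run (3,3) capped by W -> flip

Answer: (3,3)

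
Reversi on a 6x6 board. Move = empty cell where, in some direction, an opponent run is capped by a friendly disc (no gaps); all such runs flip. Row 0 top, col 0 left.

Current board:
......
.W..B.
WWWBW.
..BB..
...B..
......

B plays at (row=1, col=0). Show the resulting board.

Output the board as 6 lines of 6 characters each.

Answer: ......
BW..B.
WBWBW.
..BB..
...B..
......

Derivation:
Place B at (1,0); scan 8 dirs for brackets.
Dir NW: edge -> no flip
Dir N: first cell '.' (not opp) -> no flip
Dir NE: first cell '.' (not opp) -> no flip
Dir W: edge -> no flip
Dir E: opp run (1,1), next='.' -> no flip
Dir SW: edge -> no flip
Dir S: opp run (2,0), next='.' -> no flip
Dir SE: opp run (2,1) capped by B -> flip
All flips: (2,1)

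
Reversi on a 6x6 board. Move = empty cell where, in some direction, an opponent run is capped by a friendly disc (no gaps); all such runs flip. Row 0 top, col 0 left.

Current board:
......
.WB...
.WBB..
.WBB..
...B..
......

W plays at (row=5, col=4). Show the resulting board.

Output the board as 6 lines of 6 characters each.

Place W at (5,4); scan 8 dirs for brackets.
Dir NW: opp run (4,3) (3,2) capped by W -> flip
Dir N: first cell '.' (not opp) -> no flip
Dir NE: first cell '.' (not opp) -> no flip
Dir W: first cell '.' (not opp) -> no flip
Dir E: first cell '.' (not opp) -> no flip
Dir SW: edge -> no flip
Dir S: edge -> no flip
Dir SE: edge -> no flip
All flips: (3,2) (4,3)

Answer: ......
.WB...
.WBB..
.WWB..
...W..
....W.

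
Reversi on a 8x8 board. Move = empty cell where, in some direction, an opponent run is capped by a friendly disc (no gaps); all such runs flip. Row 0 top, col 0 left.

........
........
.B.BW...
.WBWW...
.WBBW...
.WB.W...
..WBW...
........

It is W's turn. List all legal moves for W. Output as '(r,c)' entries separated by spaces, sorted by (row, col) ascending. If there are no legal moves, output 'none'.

Answer: (1,0) (1,1) (1,2) (1,3) (1,4) (2,2) (5,3) (6,1) (7,2) (7,4)

Derivation:
(1,0): flips 3 -> legal
(1,1): flips 1 -> legal
(1,2): flips 1 -> legal
(1,3): flips 1 -> legal
(1,4): flips 2 -> legal
(2,0): no bracket -> illegal
(2,2): flips 4 -> legal
(3,0): no bracket -> illegal
(5,3): flips 3 -> legal
(6,1): flips 2 -> legal
(7,2): flips 1 -> legal
(7,3): no bracket -> illegal
(7,4): flips 2 -> legal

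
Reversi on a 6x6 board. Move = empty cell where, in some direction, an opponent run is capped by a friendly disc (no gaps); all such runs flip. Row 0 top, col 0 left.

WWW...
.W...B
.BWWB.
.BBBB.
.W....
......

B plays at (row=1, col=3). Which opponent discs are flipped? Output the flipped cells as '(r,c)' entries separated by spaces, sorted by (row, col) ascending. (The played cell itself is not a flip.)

Dir NW: opp run (0,2), next=edge -> no flip
Dir N: first cell '.' (not opp) -> no flip
Dir NE: first cell '.' (not opp) -> no flip
Dir W: first cell '.' (not opp) -> no flip
Dir E: first cell '.' (not opp) -> no flip
Dir SW: opp run (2,2) capped by B -> flip
Dir S: opp run (2,3) capped by B -> flip
Dir SE: first cell 'B' (not opp) -> no flip

Answer: (2,2) (2,3)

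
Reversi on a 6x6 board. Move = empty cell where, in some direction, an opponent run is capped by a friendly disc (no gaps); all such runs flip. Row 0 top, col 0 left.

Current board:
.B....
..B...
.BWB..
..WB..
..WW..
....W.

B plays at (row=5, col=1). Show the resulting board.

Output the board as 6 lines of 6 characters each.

Place B at (5,1); scan 8 dirs for brackets.
Dir NW: first cell '.' (not opp) -> no flip
Dir N: first cell '.' (not opp) -> no flip
Dir NE: opp run (4,2) capped by B -> flip
Dir W: first cell '.' (not opp) -> no flip
Dir E: first cell '.' (not opp) -> no flip
Dir SW: edge -> no flip
Dir S: edge -> no flip
Dir SE: edge -> no flip
All flips: (4,2)

Answer: .B....
..B...
.BWB..
..WB..
..BW..
.B..W.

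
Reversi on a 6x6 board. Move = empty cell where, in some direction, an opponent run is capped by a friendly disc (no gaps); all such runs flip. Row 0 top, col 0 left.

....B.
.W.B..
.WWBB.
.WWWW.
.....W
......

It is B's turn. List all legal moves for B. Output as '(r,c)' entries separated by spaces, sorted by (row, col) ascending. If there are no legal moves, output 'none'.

Answer: (2,0) (4,0) (4,1) (4,2) (4,3) (4,4)

Derivation:
(0,0): no bracket -> illegal
(0,1): no bracket -> illegal
(0,2): no bracket -> illegal
(1,0): no bracket -> illegal
(1,2): no bracket -> illegal
(2,0): flips 2 -> legal
(2,5): no bracket -> illegal
(3,0): no bracket -> illegal
(3,5): no bracket -> illegal
(4,0): flips 2 -> legal
(4,1): flips 1 -> legal
(4,2): flips 1 -> legal
(4,3): flips 1 -> legal
(4,4): flips 1 -> legal
(5,4): no bracket -> illegal
(5,5): no bracket -> illegal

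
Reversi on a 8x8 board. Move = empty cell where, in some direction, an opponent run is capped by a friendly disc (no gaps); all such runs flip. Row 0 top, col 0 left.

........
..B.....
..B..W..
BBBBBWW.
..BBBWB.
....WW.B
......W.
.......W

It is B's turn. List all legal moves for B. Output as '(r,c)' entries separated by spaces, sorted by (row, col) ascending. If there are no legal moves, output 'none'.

Answer: (1,6) (2,4) (2,6) (3,7) (5,6) (6,4) (6,5) (7,5)

Derivation:
(1,4): no bracket -> illegal
(1,5): no bracket -> illegal
(1,6): flips 1 -> legal
(2,4): flips 1 -> legal
(2,6): flips 2 -> legal
(2,7): no bracket -> illegal
(3,7): flips 2 -> legal
(4,7): no bracket -> illegal
(5,3): no bracket -> illegal
(5,6): flips 1 -> legal
(6,3): no bracket -> illegal
(6,4): flips 2 -> legal
(6,5): flips 1 -> legal
(6,7): no bracket -> illegal
(7,5): flips 1 -> legal
(7,6): no bracket -> illegal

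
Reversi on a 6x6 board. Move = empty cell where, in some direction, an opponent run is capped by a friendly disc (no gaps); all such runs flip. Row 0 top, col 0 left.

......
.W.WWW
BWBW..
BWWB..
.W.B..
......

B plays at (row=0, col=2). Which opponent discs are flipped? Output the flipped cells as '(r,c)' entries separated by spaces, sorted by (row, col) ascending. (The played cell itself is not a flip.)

Answer: (1,1)

Derivation:
Dir NW: edge -> no flip
Dir N: edge -> no flip
Dir NE: edge -> no flip
Dir W: first cell '.' (not opp) -> no flip
Dir E: first cell '.' (not opp) -> no flip
Dir SW: opp run (1,1) capped by B -> flip
Dir S: first cell '.' (not opp) -> no flip
Dir SE: opp run (1,3), next='.' -> no flip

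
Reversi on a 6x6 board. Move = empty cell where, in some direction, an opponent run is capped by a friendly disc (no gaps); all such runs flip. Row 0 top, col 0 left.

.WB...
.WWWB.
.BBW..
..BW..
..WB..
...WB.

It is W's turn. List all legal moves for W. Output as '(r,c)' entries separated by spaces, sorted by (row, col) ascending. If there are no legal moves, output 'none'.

(0,3): flips 1 -> legal
(0,4): no bracket -> illegal
(0,5): flips 1 -> legal
(1,0): no bracket -> illegal
(1,5): flips 1 -> legal
(2,0): flips 2 -> legal
(2,4): no bracket -> illegal
(2,5): no bracket -> illegal
(3,0): flips 1 -> legal
(3,1): flips 3 -> legal
(3,4): no bracket -> illegal
(4,1): flips 1 -> legal
(4,4): flips 1 -> legal
(4,5): no bracket -> illegal
(5,2): no bracket -> illegal
(5,5): flips 1 -> legal

Answer: (0,3) (0,5) (1,5) (2,0) (3,0) (3,1) (4,1) (4,4) (5,5)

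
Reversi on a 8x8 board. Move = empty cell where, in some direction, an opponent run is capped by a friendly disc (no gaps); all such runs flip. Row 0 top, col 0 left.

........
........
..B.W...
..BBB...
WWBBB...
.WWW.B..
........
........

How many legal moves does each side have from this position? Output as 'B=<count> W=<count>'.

Answer: B=8 W=7

Derivation:
-- B to move --
(1,3): no bracket -> illegal
(1,4): flips 1 -> legal
(1,5): flips 1 -> legal
(2,3): no bracket -> illegal
(2,5): no bracket -> illegal
(3,0): no bracket -> illegal
(3,1): no bracket -> illegal
(3,5): no bracket -> illegal
(5,0): flips 1 -> legal
(5,4): no bracket -> illegal
(6,0): flips 1 -> legal
(6,1): flips 1 -> legal
(6,2): flips 2 -> legal
(6,3): flips 1 -> legal
(6,4): flips 1 -> legal
B mobility = 8
-- W to move --
(1,1): no bracket -> illegal
(1,2): flips 3 -> legal
(1,3): no bracket -> illegal
(2,1): no bracket -> illegal
(2,3): flips 3 -> legal
(2,5): flips 2 -> legal
(3,1): flips 1 -> legal
(3,5): flips 1 -> legal
(4,5): flips 3 -> legal
(4,6): no bracket -> illegal
(5,4): flips 2 -> legal
(5,6): no bracket -> illegal
(6,4): no bracket -> illegal
(6,5): no bracket -> illegal
(6,6): no bracket -> illegal
W mobility = 7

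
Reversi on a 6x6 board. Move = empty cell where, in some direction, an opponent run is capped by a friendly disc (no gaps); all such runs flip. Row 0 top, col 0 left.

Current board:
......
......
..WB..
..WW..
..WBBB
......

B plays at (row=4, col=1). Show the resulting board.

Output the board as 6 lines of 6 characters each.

Place B at (4,1); scan 8 dirs for brackets.
Dir NW: first cell '.' (not opp) -> no flip
Dir N: first cell '.' (not opp) -> no flip
Dir NE: opp run (3,2) capped by B -> flip
Dir W: first cell '.' (not opp) -> no flip
Dir E: opp run (4,2) capped by B -> flip
Dir SW: first cell '.' (not opp) -> no flip
Dir S: first cell '.' (not opp) -> no flip
Dir SE: first cell '.' (not opp) -> no flip
All flips: (3,2) (4,2)

Answer: ......
......
..WB..
..BW..
.BBBBB
......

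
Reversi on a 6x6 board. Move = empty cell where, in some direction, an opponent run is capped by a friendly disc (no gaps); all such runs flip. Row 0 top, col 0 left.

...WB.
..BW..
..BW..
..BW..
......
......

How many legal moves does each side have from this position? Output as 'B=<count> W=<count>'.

Answer: B=5 W=6

Derivation:
-- B to move --
(0,2): flips 1 -> legal
(1,4): flips 2 -> legal
(2,4): flips 1 -> legal
(3,4): flips 2 -> legal
(4,2): no bracket -> illegal
(4,3): no bracket -> illegal
(4,4): flips 1 -> legal
B mobility = 5
-- W to move --
(0,1): flips 1 -> legal
(0,2): no bracket -> illegal
(0,5): flips 1 -> legal
(1,1): flips 2 -> legal
(1,4): no bracket -> illegal
(1,5): no bracket -> illegal
(2,1): flips 2 -> legal
(3,1): flips 2 -> legal
(4,1): flips 1 -> legal
(4,2): no bracket -> illegal
(4,3): no bracket -> illegal
W mobility = 6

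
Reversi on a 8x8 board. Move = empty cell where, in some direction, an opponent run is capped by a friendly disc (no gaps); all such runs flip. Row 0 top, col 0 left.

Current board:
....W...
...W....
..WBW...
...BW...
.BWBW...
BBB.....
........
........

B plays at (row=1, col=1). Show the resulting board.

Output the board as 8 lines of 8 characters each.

Answer: ....W...
.B.W....
..BBW...
...BW...
.BWBW...
BBB.....
........
........

Derivation:
Place B at (1,1); scan 8 dirs for brackets.
Dir NW: first cell '.' (not opp) -> no flip
Dir N: first cell '.' (not opp) -> no flip
Dir NE: first cell '.' (not opp) -> no flip
Dir W: first cell '.' (not opp) -> no flip
Dir E: first cell '.' (not opp) -> no flip
Dir SW: first cell '.' (not opp) -> no flip
Dir S: first cell '.' (not opp) -> no flip
Dir SE: opp run (2,2) capped by B -> flip
All flips: (2,2)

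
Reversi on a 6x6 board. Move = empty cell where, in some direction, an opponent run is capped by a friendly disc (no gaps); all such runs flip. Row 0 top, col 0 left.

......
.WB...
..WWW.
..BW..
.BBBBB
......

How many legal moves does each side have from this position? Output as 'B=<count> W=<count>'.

Answer: B=6 W=9

Derivation:
-- B to move --
(0,0): flips 3 -> legal
(0,1): no bracket -> illegal
(0,2): no bracket -> illegal
(1,0): flips 1 -> legal
(1,3): flips 2 -> legal
(1,4): flips 1 -> legal
(1,5): flips 2 -> legal
(2,0): no bracket -> illegal
(2,1): no bracket -> illegal
(2,5): no bracket -> illegal
(3,1): no bracket -> illegal
(3,4): flips 2 -> legal
(3,5): no bracket -> illegal
B mobility = 6
-- W to move --
(0,1): flips 1 -> legal
(0,2): flips 1 -> legal
(0,3): no bracket -> illegal
(1,3): flips 1 -> legal
(2,1): no bracket -> illegal
(3,0): no bracket -> illegal
(3,1): flips 1 -> legal
(3,4): no bracket -> illegal
(3,5): no bracket -> illegal
(4,0): no bracket -> illegal
(5,0): flips 2 -> legal
(5,1): flips 1 -> legal
(5,2): flips 2 -> legal
(5,3): flips 1 -> legal
(5,4): no bracket -> illegal
(5,5): flips 1 -> legal
W mobility = 9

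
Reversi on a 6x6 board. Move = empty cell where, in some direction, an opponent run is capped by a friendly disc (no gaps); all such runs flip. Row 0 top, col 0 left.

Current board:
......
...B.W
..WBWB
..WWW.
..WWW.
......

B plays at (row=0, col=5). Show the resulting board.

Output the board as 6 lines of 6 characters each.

Answer: .....B
...B.B
..WBWB
..WWW.
..WWW.
......

Derivation:
Place B at (0,5); scan 8 dirs for brackets.
Dir NW: edge -> no flip
Dir N: edge -> no flip
Dir NE: edge -> no flip
Dir W: first cell '.' (not opp) -> no flip
Dir E: edge -> no flip
Dir SW: first cell '.' (not opp) -> no flip
Dir S: opp run (1,5) capped by B -> flip
Dir SE: edge -> no flip
All flips: (1,5)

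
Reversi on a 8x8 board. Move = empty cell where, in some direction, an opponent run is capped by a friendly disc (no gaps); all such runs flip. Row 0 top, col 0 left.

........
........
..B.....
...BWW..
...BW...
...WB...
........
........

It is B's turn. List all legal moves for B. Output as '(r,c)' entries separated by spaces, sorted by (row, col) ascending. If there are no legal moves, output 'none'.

(2,3): no bracket -> illegal
(2,4): flips 2 -> legal
(2,5): flips 1 -> legal
(2,6): no bracket -> illegal
(3,6): flips 2 -> legal
(4,2): no bracket -> illegal
(4,5): flips 1 -> legal
(4,6): no bracket -> illegal
(5,2): flips 1 -> legal
(5,5): flips 1 -> legal
(6,2): no bracket -> illegal
(6,3): flips 1 -> legal
(6,4): no bracket -> illegal

Answer: (2,4) (2,5) (3,6) (4,5) (5,2) (5,5) (6,3)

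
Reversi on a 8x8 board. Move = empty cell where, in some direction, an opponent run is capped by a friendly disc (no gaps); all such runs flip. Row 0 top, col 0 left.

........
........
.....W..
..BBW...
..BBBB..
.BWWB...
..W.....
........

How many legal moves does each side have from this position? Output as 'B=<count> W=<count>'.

-- B to move --
(1,4): no bracket -> illegal
(1,5): no bracket -> illegal
(1,6): flips 2 -> legal
(2,3): flips 1 -> legal
(2,4): flips 1 -> legal
(2,6): no bracket -> illegal
(3,5): flips 1 -> legal
(3,6): no bracket -> illegal
(4,1): no bracket -> illegal
(6,1): flips 1 -> legal
(6,3): flips 1 -> legal
(6,4): flips 1 -> legal
(7,1): flips 2 -> legal
(7,2): flips 2 -> legal
(7,3): flips 1 -> legal
B mobility = 10
-- W to move --
(2,1): no bracket -> illegal
(2,2): flips 2 -> legal
(2,3): flips 2 -> legal
(2,4): no bracket -> illegal
(3,1): flips 3 -> legal
(3,5): flips 1 -> legal
(3,6): no bracket -> illegal
(4,0): flips 1 -> legal
(4,1): no bracket -> illegal
(4,6): no bracket -> illegal
(5,0): flips 1 -> legal
(5,5): flips 1 -> legal
(5,6): flips 1 -> legal
(6,0): no bracket -> illegal
(6,1): no bracket -> illegal
(6,3): no bracket -> illegal
(6,4): flips 2 -> legal
(6,5): no bracket -> illegal
W mobility = 9

Answer: B=10 W=9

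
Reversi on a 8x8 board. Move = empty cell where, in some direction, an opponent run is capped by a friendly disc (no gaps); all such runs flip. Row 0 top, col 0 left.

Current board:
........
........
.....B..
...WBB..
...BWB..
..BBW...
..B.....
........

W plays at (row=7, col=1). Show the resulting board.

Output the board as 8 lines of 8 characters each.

Place W at (7,1); scan 8 dirs for brackets.
Dir NW: first cell '.' (not opp) -> no flip
Dir N: first cell '.' (not opp) -> no flip
Dir NE: opp run (6,2) (5,3) capped by W -> flip
Dir W: first cell '.' (not opp) -> no flip
Dir E: first cell '.' (not opp) -> no flip
Dir SW: edge -> no flip
Dir S: edge -> no flip
Dir SE: edge -> no flip
All flips: (5,3) (6,2)

Answer: ........
........
.....B..
...WBB..
...BWB..
..BWW...
..W.....
.W......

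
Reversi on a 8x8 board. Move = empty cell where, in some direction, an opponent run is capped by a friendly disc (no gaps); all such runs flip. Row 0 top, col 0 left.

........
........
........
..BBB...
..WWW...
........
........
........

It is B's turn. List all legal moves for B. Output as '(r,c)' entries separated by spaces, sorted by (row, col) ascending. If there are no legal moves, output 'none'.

(3,1): no bracket -> illegal
(3,5): no bracket -> illegal
(4,1): no bracket -> illegal
(4,5): no bracket -> illegal
(5,1): flips 1 -> legal
(5,2): flips 2 -> legal
(5,3): flips 1 -> legal
(5,4): flips 2 -> legal
(5,5): flips 1 -> legal

Answer: (5,1) (5,2) (5,3) (5,4) (5,5)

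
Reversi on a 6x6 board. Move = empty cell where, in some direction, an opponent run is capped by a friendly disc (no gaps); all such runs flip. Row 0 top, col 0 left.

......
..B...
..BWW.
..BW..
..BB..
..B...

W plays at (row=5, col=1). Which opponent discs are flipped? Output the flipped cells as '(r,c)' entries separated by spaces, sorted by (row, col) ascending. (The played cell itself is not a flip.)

Dir NW: first cell '.' (not opp) -> no flip
Dir N: first cell '.' (not opp) -> no flip
Dir NE: opp run (4,2) capped by W -> flip
Dir W: first cell '.' (not opp) -> no flip
Dir E: opp run (5,2), next='.' -> no flip
Dir SW: edge -> no flip
Dir S: edge -> no flip
Dir SE: edge -> no flip

Answer: (4,2)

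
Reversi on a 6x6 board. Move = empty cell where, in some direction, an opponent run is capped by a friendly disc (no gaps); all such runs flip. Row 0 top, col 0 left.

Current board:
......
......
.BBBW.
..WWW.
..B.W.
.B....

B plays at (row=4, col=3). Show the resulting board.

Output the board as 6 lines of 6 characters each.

Answer: ......
......
.BBBW.
..BBW.
..BBW.
.B....

Derivation:
Place B at (4,3); scan 8 dirs for brackets.
Dir NW: opp run (3,2) capped by B -> flip
Dir N: opp run (3,3) capped by B -> flip
Dir NE: opp run (3,4), next='.' -> no flip
Dir W: first cell 'B' (not opp) -> no flip
Dir E: opp run (4,4), next='.' -> no flip
Dir SW: first cell '.' (not opp) -> no flip
Dir S: first cell '.' (not opp) -> no flip
Dir SE: first cell '.' (not opp) -> no flip
All flips: (3,2) (3,3)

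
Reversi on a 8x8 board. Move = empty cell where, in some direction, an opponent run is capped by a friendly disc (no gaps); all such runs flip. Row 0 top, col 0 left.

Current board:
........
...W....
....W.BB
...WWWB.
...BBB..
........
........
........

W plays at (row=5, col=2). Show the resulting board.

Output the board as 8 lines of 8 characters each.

Place W at (5,2); scan 8 dirs for brackets.
Dir NW: first cell '.' (not opp) -> no flip
Dir N: first cell '.' (not opp) -> no flip
Dir NE: opp run (4,3) capped by W -> flip
Dir W: first cell '.' (not opp) -> no flip
Dir E: first cell '.' (not opp) -> no flip
Dir SW: first cell '.' (not opp) -> no flip
Dir S: first cell '.' (not opp) -> no flip
Dir SE: first cell '.' (not opp) -> no flip
All flips: (4,3)

Answer: ........
...W....
....W.BB
...WWWB.
...WBB..
..W.....
........
........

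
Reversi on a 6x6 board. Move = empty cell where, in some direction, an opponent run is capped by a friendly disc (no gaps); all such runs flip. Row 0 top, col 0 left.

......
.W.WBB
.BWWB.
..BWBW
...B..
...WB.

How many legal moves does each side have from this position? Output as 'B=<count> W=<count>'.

-- B to move --
(0,0): no bracket -> illegal
(0,1): flips 1 -> legal
(0,2): flips 1 -> legal
(0,3): flips 3 -> legal
(0,4): no bracket -> illegal
(1,0): no bracket -> illegal
(1,2): flips 3 -> legal
(2,0): no bracket -> illegal
(2,5): no bracket -> illegal
(3,1): no bracket -> illegal
(4,2): flips 1 -> legal
(4,4): no bracket -> illegal
(4,5): no bracket -> illegal
(5,2): flips 1 -> legal
B mobility = 6
-- W to move --
(0,3): no bracket -> illegal
(0,4): no bracket -> illegal
(0,5): flips 1 -> legal
(1,0): no bracket -> illegal
(1,2): no bracket -> illegal
(2,0): flips 1 -> legal
(2,5): flips 1 -> legal
(3,0): no bracket -> illegal
(3,1): flips 2 -> legal
(4,1): flips 1 -> legal
(4,2): flips 1 -> legal
(4,4): no bracket -> illegal
(4,5): flips 1 -> legal
(5,2): no bracket -> illegal
(5,5): flips 1 -> legal
W mobility = 8

Answer: B=6 W=8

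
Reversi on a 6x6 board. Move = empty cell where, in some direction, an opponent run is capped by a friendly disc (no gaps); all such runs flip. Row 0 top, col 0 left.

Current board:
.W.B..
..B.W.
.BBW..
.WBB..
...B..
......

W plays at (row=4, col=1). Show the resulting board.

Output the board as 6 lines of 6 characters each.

Answer: .W.B..
..B.W.
.BBW..
.WWB..
.W.B..
......

Derivation:
Place W at (4,1); scan 8 dirs for brackets.
Dir NW: first cell '.' (not opp) -> no flip
Dir N: first cell 'W' (not opp) -> no flip
Dir NE: opp run (3,2) capped by W -> flip
Dir W: first cell '.' (not opp) -> no flip
Dir E: first cell '.' (not opp) -> no flip
Dir SW: first cell '.' (not opp) -> no flip
Dir S: first cell '.' (not opp) -> no flip
Dir SE: first cell '.' (not opp) -> no flip
All flips: (3,2)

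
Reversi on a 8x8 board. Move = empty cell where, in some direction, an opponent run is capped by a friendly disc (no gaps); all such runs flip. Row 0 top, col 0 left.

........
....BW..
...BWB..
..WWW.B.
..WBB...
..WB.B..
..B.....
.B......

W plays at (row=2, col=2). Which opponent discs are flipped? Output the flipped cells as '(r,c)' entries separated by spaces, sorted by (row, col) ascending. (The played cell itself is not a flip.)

Dir NW: first cell '.' (not opp) -> no flip
Dir N: first cell '.' (not opp) -> no flip
Dir NE: first cell '.' (not opp) -> no flip
Dir W: first cell '.' (not opp) -> no flip
Dir E: opp run (2,3) capped by W -> flip
Dir SW: first cell '.' (not opp) -> no flip
Dir S: first cell 'W' (not opp) -> no flip
Dir SE: first cell 'W' (not opp) -> no flip

Answer: (2,3)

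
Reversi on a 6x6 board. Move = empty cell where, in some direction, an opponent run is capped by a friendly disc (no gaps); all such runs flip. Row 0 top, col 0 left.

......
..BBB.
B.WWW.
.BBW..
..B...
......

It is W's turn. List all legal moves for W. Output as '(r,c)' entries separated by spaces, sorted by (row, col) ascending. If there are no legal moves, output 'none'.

(0,1): flips 1 -> legal
(0,2): flips 2 -> legal
(0,3): flips 1 -> legal
(0,4): flips 2 -> legal
(0,5): flips 1 -> legal
(1,0): no bracket -> illegal
(1,1): no bracket -> illegal
(1,5): no bracket -> illegal
(2,1): no bracket -> illegal
(2,5): no bracket -> illegal
(3,0): flips 2 -> legal
(4,0): flips 1 -> legal
(4,1): flips 1 -> legal
(4,3): no bracket -> illegal
(5,1): flips 1 -> legal
(5,2): flips 2 -> legal
(5,3): no bracket -> illegal

Answer: (0,1) (0,2) (0,3) (0,4) (0,5) (3,0) (4,0) (4,1) (5,1) (5,2)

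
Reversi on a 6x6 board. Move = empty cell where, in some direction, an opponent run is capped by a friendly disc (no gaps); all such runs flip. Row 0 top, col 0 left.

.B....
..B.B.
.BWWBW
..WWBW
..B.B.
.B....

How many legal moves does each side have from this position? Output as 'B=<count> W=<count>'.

Answer: B=4 W=12

Derivation:
-- B to move --
(1,1): flips 2 -> legal
(1,3): no bracket -> illegal
(1,5): no bracket -> illegal
(3,1): flips 2 -> legal
(4,1): flips 2 -> legal
(4,3): flips 1 -> legal
(4,5): no bracket -> illegal
B mobility = 4
-- W to move --
(0,0): no bracket -> illegal
(0,2): flips 1 -> legal
(0,3): flips 1 -> legal
(0,4): no bracket -> illegal
(0,5): flips 1 -> legal
(1,0): flips 1 -> legal
(1,1): no bracket -> illegal
(1,3): flips 1 -> legal
(1,5): flips 1 -> legal
(2,0): flips 1 -> legal
(3,0): no bracket -> illegal
(3,1): no bracket -> illegal
(4,0): no bracket -> illegal
(4,1): no bracket -> illegal
(4,3): flips 1 -> legal
(4,5): flips 1 -> legal
(5,0): no bracket -> illegal
(5,2): flips 1 -> legal
(5,3): flips 1 -> legal
(5,4): no bracket -> illegal
(5,5): flips 1 -> legal
W mobility = 12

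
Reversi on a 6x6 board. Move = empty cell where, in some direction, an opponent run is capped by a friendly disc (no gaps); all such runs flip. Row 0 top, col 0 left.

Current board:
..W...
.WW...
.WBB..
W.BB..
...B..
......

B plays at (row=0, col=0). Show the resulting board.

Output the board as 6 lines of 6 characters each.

Answer: B.W...
.BW...
.WBB..
W.BB..
...B..
......

Derivation:
Place B at (0,0); scan 8 dirs for brackets.
Dir NW: edge -> no flip
Dir N: edge -> no flip
Dir NE: edge -> no flip
Dir W: edge -> no flip
Dir E: first cell '.' (not opp) -> no flip
Dir SW: edge -> no flip
Dir S: first cell '.' (not opp) -> no flip
Dir SE: opp run (1,1) capped by B -> flip
All flips: (1,1)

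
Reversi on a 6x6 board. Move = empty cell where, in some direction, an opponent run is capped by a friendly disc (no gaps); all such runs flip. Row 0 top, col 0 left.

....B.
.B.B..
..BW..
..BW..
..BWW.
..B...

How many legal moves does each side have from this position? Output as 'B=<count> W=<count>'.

-- B to move --
(1,2): no bracket -> illegal
(1,4): flips 1 -> legal
(2,4): flips 2 -> legal
(3,4): flips 2 -> legal
(3,5): no bracket -> illegal
(4,5): flips 2 -> legal
(5,3): flips 3 -> legal
(5,4): flips 1 -> legal
(5,5): flips 2 -> legal
B mobility = 7
-- W to move --
(0,0): flips 2 -> legal
(0,1): no bracket -> illegal
(0,2): no bracket -> illegal
(0,3): flips 1 -> legal
(0,5): no bracket -> illegal
(1,0): no bracket -> illegal
(1,2): no bracket -> illegal
(1,4): no bracket -> illegal
(1,5): no bracket -> illegal
(2,0): no bracket -> illegal
(2,1): flips 2 -> legal
(2,4): no bracket -> illegal
(3,1): flips 1 -> legal
(4,1): flips 2 -> legal
(5,1): flips 1 -> legal
(5,3): no bracket -> illegal
W mobility = 6

Answer: B=7 W=6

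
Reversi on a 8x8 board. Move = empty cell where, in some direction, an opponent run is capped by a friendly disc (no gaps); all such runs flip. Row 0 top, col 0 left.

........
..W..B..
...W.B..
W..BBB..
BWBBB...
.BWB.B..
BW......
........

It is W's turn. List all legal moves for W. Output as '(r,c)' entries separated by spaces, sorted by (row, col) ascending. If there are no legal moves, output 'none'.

Answer: (1,6) (3,2) (4,5) (5,0) (5,4) (6,3)

Derivation:
(0,4): no bracket -> illegal
(0,5): no bracket -> illegal
(0,6): no bracket -> illegal
(1,4): no bracket -> illegal
(1,6): flips 3 -> legal
(2,2): no bracket -> illegal
(2,4): no bracket -> illegal
(2,6): no bracket -> illegal
(3,1): no bracket -> illegal
(3,2): flips 1 -> legal
(3,6): no bracket -> illegal
(4,5): flips 4 -> legal
(4,6): no bracket -> illegal
(5,0): flips 2 -> legal
(5,4): flips 1 -> legal
(5,6): no bracket -> illegal
(6,2): no bracket -> illegal
(6,3): flips 3 -> legal
(6,4): no bracket -> illegal
(6,5): no bracket -> illegal
(6,6): no bracket -> illegal
(7,0): no bracket -> illegal
(7,1): no bracket -> illegal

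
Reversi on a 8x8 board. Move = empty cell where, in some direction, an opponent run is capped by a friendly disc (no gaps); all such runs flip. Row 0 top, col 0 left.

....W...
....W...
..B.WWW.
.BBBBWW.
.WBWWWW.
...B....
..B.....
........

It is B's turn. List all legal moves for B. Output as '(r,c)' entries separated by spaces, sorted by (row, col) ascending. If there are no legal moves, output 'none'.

(0,3): no bracket -> illegal
(0,5): no bracket -> illegal
(1,3): no bracket -> illegal
(1,5): flips 1 -> legal
(1,6): flips 1 -> legal
(1,7): flips 3 -> legal
(2,3): no bracket -> illegal
(2,7): no bracket -> illegal
(3,0): no bracket -> illegal
(3,7): flips 2 -> legal
(4,0): flips 1 -> legal
(4,7): flips 4 -> legal
(5,0): flips 1 -> legal
(5,1): flips 1 -> legal
(5,2): flips 1 -> legal
(5,4): flips 2 -> legal
(5,5): flips 1 -> legal
(5,6): flips 1 -> legal
(5,7): no bracket -> illegal

Answer: (1,5) (1,6) (1,7) (3,7) (4,0) (4,7) (5,0) (5,1) (5,2) (5,4) (5,5) (5,6)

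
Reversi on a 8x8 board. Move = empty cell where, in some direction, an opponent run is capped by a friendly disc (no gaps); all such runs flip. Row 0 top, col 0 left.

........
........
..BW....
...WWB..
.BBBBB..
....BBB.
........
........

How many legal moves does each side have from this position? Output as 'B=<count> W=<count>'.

-- B to move --
(1,2): flips 2 -> legal
(1,3): flips 2 -> legal
(1,4): no bracket -> illegal
(2,4): flips 3 -> legal
(2,5): flips 1 -> legal
(3,2): flips 2 -> legal
B mobility = 5
-- W to move --
(1,1): flips 1 -> legal
(1,2): no bracket -> illegal
(1,3): no bracket -> illegal
(2,1): flips 1 -> legal
(2,4): no bracket -> illegal
(2,5): no bracket -> illegal
(2,6): no bracket -> illegal
(3,0): no bracket -> illegal
(3,1): no bracket -> illegal
(3,2): no bracket -> illegal
(3,6): flips 1 -> legal
(4,0): no bracket -> illegal
(4,6): no bracket -> illegal
(4,7): no bracket -> illegal
(5,0): no bracket -> illegal
(5,1): flips 1 -> legal
(5,2): flips 1 -> legal
(5,3): flips 1 -> legal
(5,7): no bracket -> illegal
(6,3): no bracket -> illegal
(6,4): flips 2 -> legal
(6,5): no bracket -> illegal
(6,6): flips 2 -> legal
(6,7): flips 2 -> legal
W mobility = 9

Answer: B=5 W=9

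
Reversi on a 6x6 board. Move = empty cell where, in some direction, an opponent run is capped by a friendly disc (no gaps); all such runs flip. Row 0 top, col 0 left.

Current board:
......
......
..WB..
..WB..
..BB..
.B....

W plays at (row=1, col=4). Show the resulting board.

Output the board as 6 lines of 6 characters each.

Place W at (1,4); scan 8 dirs for brackets.
Dir NW: first cell '.' (not opp) -> no flip
Dir N: first cell '.' (not opp) -> no flip
Dir NE: first cell '.' (not opp) -> no flip
Dir W: first cell '.' (not opp) -> no flip
Dir E: first cell '.' (not opp) -> no flip
Dir SW: opp run (2,3) capped by W -> flip
Dir S: first cell '.' (not opp) -> no flip
Dir SE: first cell '.' (not opp) -> no flip
All flips: (2,3)

Answer: ......
....W.
..WW..
..WB..
..BB..
.B....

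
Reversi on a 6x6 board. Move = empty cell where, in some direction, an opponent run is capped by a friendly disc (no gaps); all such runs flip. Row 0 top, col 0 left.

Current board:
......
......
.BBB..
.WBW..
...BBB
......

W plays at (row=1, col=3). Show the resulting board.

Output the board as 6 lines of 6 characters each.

Place W at (1,3); scan 8 dirs for brackets.
Dir NW: first cell '.' (not opp) -> no flip
Dir N: first cell '.' (not opp) -> no flip
Dir NE: first cell '.' (not opp) -> no flip
Dir W: first cell '.' (not opp) -> no flip
Dir E: first cell '.' (not opp) -> no flip
Dir SW: opp run (2,2) capped by W -> flip
Dir S: opp run (2,3) capped by W -> flip
Dir SE: first cell '.' (not opp) -> no flip
All flips: (2,2) (2,3)

Answer: ......
...W..
.BWW..
.WBW..
...BBB
......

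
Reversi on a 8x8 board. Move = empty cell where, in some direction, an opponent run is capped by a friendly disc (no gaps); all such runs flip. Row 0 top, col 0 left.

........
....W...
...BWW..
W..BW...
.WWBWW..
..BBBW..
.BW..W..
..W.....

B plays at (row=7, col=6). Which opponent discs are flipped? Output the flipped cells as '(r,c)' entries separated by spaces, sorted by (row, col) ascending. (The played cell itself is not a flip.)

Dir NW: opp run (6,5) capped by B -> flip
Dir N: first cell '.' (not opp) -> no flip
Dir NE: first cell '.' (not opp) -> no flip
Dir W: first cell '.' (not opp) -> no flip
Dir E: first cell '.' (not opp) -> no flip
Dir SW: edge -> no flip
Dir S: edge -> no flip
Dir SE: edge -> no flip

Answer: (6,5)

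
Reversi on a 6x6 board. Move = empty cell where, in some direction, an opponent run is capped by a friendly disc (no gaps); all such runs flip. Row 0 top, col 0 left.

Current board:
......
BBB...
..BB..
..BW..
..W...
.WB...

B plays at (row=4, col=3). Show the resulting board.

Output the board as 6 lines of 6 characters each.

Place B at (4,3); scan 8 dirs for brackets.
Dir NW: first cell 'B' (not opp) -> no flip
Dir N: opp run (3,3) capped by B -> flip
Dir NE: first cell '.' (not opp) -> no flip
Dir W: opp run (4,2), next='.' -> no flip
Dir E: first cell '.' (not opp) -> no flip
Dir SW: first cell 'B' (not opp) -> no flip
Dir S: first cell '.' (not opp) -> no flip
Dir SE: first cell '.' (not opp) -> no flip
All flips: (3,3)

Answer: ......
BBB...
..BB..
..BB..
..WB..
.WB...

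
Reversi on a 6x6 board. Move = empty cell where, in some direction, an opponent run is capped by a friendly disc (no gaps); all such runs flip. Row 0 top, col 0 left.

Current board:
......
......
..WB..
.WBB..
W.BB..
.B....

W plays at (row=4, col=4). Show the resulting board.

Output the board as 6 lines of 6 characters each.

Answer: ......
......
..WB..
.WBW..
W.BBW.
.B....

Derivation:
Place W at (4,4); scan 8 dirs for brackets.
Dir NW: opp run (3,3) capped by W -> flip
Dir N: first cell '.' (not opp) -> no flip
Dir NE: first cell '.' (not opp) -> no flip
Dir W: opp run (4,3) (4,2), next='.' -> no flip
Dir E: first cell '.' (not opp) -> no flip
Dir SW: first cell '.' (not opp) -> no flip
Dir S: first cell '.' (not opp) -> no flip
Dir SE: first cell '.' (not opp) -> no flip
All flips: (3,3)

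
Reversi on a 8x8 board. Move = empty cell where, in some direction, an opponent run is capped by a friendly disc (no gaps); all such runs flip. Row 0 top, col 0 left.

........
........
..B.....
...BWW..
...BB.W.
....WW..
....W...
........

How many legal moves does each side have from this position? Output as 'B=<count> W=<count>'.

-- B to move --
(2,3): no bracket -> illegal
(2,4): flips 1 -> legal
(2,5): flips 1 -> legal
(2,6): flips 1 -> legal
(3,6): flips 2 -> legal
(3,7): no bracket -> illegal
(4,5): no bracket -> illegal
(4,7): no bracket -> illegal
(5,3): no bracket -> illegal
(5,6): no bracket -> illegal
(5,7): no bracket -> illegal
(6,3): no bracket -> illegal
(6,5): flips 1 -> legal
(6,6): flips 1 -> legal
(7,3): no bracket -> illegal
(7,4): flips 2 -> legal
(7,5): no bracket -> illegal
B mobility = 7
-- W to move --
(1,1): flips 3 -> legal
(1,2): no bracket -> illegal
(1,3): no bracket -> illegal
(2,1): no bracket -> illegal
(2,3): no bracket -> illegal
(2,4): no bracket -> illegal
(3,1): no bracket -> illegal
(3,2): flips 2 -> legal
(4,2): no bracket -> illegal
(4,5): no bracket -> illegal
(5,2): flips 1 -> legal
(5,3): flips 1 -> legal
W mobility = 4

Answer: B=7 W=4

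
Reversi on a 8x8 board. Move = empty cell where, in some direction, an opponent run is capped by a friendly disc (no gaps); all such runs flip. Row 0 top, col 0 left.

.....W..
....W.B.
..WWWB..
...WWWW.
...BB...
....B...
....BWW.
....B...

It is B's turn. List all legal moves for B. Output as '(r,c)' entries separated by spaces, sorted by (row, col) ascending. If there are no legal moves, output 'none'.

Answer: (0,3) (0,4) (1,1) (1,3) (2,1) (2,6) (4,5) (4,7) (5,6) (6,7) (7,6)

Derivation:
(0,3): flips 1 -> legal
(0,4): flips 3 -> legal
(0,6): no bracket -> illegal
(1,1): flips 2 -> legal
(1,2): no bracket -> illegal
(1,3): flips 2 -> legal
(1,5): no bracket -> illegal
(2,1): flips 3 -> legal
(2,6): flips 1 -> legal
(2,7): no bracket -> illegal
(3,1): no bracket -> illegal
(3,2): no bracket -> illegal
(3,7): no bracket -> illegal
(4,2): no bracket -> illegal
(4,5): flips 1 -> legal
(4,6): no bracket -> illegal
(4,7): flips 1 -> legal
(5,5): no bracket -> illegal
(5,6): flips 1 -> legal
(5,7): no bracket -> illegal
(6,7): flips 2 -> legal
(7,5): no bracket -> illegal
(7,6): flips 1 -> legal
(7,7): no bracket -> illegal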